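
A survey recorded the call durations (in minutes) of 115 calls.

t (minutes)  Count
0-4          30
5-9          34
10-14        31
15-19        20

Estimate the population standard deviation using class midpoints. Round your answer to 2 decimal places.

5.24

Midpoints: 2, 7, 12, 17
n = 115, Σfm = 1010, mean = 8.7826
Σfm² = 12030
Σf(m − x̄)² = Σfm² − (Σfm)²/n = 12030 − 1010²/115 = 3159.5652
Population variance = 3159.5652 / 115 = 27.4745
Standard deviation = √27.4745 = 5.2416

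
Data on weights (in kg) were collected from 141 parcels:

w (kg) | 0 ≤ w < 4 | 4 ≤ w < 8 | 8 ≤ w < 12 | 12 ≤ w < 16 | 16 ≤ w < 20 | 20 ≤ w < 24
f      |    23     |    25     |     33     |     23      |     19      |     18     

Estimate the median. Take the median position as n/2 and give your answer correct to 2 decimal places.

Cumulative frequencies: 23, 48, 81, 104, 123, 141
n = 141; position = n/2 = 70.5.
This falls in the class 8 ≤ w < 12: L = 8, F = 48, f = 33, h = 4.
Median ≈ 8 + ((70.5 − 48) / 33) × 4 = 10.7273

10.73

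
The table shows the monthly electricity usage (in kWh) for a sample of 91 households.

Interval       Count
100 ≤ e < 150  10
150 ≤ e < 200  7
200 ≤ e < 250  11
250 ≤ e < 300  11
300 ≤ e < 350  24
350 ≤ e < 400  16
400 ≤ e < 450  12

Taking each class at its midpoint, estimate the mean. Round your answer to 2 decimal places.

Midpoints: 125, 175, 225, 275, 325, 375, 425
Σfm = 10×125 + 7×175 + 11×225 + 11×275 + 24×325 + 16×375 + 12×425 = 26875
n = Σf = 91
Mean = 26875 / 91 = 295.3297

295.33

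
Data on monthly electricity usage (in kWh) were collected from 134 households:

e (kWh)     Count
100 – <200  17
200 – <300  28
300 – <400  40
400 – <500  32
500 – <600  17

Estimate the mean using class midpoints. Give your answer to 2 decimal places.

352.99

Midpoints: 150, 250, 350, 450, 550
Σfm = 17×150 + 28×250 + 40×350 + 32×450 + 17×550 = 47300
n = Σf = 134
Mean = 47300 / 134 = 352.9851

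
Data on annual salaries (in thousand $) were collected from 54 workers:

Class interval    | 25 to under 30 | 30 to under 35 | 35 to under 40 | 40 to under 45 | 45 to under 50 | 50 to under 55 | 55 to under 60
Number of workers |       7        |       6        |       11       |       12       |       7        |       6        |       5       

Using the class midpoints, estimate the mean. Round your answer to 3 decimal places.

Midpoints: 27.5, 32.5, 37.5, 42.5, 47.5, 52.5, 57.5
Σfm = 7×27.5 + 6×32.5 + 11×37.5 + 12×42.5 + 7×47.5 + 6×52.5 + 5×57.5 = 2245
n = Σf = 54
Mean = 2245 / 54 = 41.5741

41.574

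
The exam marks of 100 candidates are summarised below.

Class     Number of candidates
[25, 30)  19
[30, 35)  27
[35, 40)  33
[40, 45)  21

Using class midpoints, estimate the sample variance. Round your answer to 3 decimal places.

26.424

Midpoints: 27.5, 32.5, 37.5, 42.5
n = 100, Σfm = 3530, mean = 35.3000
Σfm² = 127225
Σf(m − x̄)² = Σfm² − (Σfm)²/n = 127225 − 3530²/100 = 2616.0000
Sample variance = 2616.0000 / 99 = 26.4242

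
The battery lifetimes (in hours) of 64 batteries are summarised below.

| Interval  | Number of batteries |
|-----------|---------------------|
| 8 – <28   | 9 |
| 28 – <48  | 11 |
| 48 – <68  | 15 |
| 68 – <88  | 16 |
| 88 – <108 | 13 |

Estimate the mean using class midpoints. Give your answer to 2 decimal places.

Midpoints: 18, 38, 58, 78, 98
Σfm = 9×18 + 11×38 + 15×58 + 16×78 + 13×98 = 3972
n = Σf = 64
Mean = 3972 / 64 = 62.0625

62.06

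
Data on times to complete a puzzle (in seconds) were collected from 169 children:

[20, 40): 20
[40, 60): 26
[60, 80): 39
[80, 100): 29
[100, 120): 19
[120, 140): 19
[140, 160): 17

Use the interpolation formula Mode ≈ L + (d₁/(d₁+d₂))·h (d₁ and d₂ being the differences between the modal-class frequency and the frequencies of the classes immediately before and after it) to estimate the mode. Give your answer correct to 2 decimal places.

Modal class: [60, 80) (highest frequency 39).
d₁ = 39 − 26 = 13, d₂ = 39 − 29 = 10
Mode ≈ 60 + (13/(13+10)) × 20 = 60 + 11.3043 = 71.3043

71.30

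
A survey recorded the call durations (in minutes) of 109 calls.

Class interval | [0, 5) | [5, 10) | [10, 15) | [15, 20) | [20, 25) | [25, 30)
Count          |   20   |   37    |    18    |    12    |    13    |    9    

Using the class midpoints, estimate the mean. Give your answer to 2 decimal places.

Midpoints: 2.5, 7.5, 12.5, 17.5, 22.5, 27.5
Σfm = 20×2.5 + 37×7.5 + 18×12.5 + 12×17.5 + 13×22.5 + 9×27.5 = 1302.5
n = Σf = 109
Mean = 1302.5 / 109 = 11.9495

11.95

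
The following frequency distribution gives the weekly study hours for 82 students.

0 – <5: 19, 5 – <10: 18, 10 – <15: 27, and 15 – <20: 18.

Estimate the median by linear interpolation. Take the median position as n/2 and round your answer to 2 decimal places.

Cumulative frequencies: 19, 37, 64, 82
n = 82; position = n/2 = 41.
This falls in the class 10 – <15: L = 10, F = 37, f = 27, h = 5.
Median ≈ 10 + ((41 − 37) / 27) × 5 = 10.7407

10.74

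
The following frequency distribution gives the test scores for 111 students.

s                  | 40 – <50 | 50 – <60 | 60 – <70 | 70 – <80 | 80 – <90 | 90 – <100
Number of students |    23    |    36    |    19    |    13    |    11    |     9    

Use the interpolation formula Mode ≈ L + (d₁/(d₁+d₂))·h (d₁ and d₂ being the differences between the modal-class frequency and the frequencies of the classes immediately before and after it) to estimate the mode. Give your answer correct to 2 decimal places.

Modal class: 50 – <60 (highest frequency 36).
d₁ = 36 − 23 = 13, d₂ = 36 − 19 = 17
Mode ≈ 50 + (13/(13+17)) × 10 = 50 + 4.3333 = 54.3333

54.33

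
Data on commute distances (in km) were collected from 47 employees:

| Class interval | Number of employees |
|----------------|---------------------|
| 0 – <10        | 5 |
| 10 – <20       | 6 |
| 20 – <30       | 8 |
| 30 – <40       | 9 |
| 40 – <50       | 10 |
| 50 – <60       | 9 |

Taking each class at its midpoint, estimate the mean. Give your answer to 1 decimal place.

33.5

Midpoints: 5, 15, 25, 35, 45, 55
Σfm = 5×5 + 6×15 + 8×25 + 9×35 + 10×45 + 9×55 = 1575
n = Σf = 47
Mean = 1575 / 47 = 33.5106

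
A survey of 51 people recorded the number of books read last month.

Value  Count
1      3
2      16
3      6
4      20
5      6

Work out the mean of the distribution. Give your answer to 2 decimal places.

Values: 1, 2, 3, 4, 5
Σfx = 3×1 + 16×2 + 6×3 + 20×4 + 6×5 = 163
n = Σf = 51
Mean = 163 / 51 = 3.1961

3.20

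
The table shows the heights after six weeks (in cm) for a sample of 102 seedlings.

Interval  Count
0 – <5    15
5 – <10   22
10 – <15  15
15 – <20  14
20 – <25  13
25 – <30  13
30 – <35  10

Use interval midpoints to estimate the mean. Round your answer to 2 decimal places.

Midpoints: 2.5, 7.5, 12.5, 17.5, 22.5, 27.5, 32.5
Σfm = 15×2.5 + 22×7.5 + 15×12.5 + 14×17.5 + 13×22.5 + 13×27.5 + 10×32.5 = 1610
n = Σf = 102
Mean = 1610 / 102 = 15.7843

15.78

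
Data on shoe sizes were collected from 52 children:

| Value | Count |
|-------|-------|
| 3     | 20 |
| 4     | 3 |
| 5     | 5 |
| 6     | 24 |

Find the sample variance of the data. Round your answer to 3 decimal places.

Values: 3, 4, 5, 6
n = 52, Σfx = 241, mean = 4.6346
Σfx² = 1217
Σf(x − x̄)² = Σfx² − (Σfx)²/n = 1217 − 241²/52 = 100.0577
Sample variance = 100.0577 / 51 = 1.9619

1.962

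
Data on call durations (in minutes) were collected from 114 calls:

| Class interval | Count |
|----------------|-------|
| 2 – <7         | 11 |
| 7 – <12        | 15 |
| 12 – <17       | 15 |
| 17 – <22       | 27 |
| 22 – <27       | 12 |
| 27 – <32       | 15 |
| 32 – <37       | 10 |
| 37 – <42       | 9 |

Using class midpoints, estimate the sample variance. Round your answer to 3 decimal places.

Midpoints: 4.5, 9.5, 14.5, 19.5, 24.5, 29.5, 34.5, 39.5
n = 114, Σfm = 2373, mean = 20.8158
Σfm² = 61198.5
Σf(m − x̄)² = Σfm² − (Σfm)²/n = 61198.5 − 2373²/114 = 11802.6316
Sample variance = 11802.6316 / 113 = 104.4481

104.448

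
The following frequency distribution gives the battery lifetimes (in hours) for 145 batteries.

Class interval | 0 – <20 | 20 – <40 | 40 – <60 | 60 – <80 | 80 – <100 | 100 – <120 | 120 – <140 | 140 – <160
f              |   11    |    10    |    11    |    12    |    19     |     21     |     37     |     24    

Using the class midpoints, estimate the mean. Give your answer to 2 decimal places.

Midpoints: 10, 30, 50, 70, 90, 110, 130, 150
Σfm = 11×10 + 10×30 + 11×50 + 12×70 + 19×90 + 21×110 + 37×130 + 24×150 = 14230
n = Σf = 145
Mean = 14230 / 145 = 98.1379

98.14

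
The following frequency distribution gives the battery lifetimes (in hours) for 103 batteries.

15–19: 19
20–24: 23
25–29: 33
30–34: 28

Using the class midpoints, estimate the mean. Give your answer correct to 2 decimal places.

25.40

Midpoints: 17, 22, 27, 32
Σfm = 19×17 + 23×22 + 33×27 + 28×32 = 2616
n = Σf = 103
Mean = 2616 / 103 = 25.3981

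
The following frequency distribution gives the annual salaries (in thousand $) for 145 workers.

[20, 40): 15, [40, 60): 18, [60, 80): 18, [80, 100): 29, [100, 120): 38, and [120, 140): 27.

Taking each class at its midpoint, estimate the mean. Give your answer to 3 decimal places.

89.034

Midpoints: 30, 50, 70, 90, 110, 130
Σfm = 15×30 + 18×50 + 18×70 + 29×90 + 38×110 + 27×130 = 12910
n = Σf = 145
Mean = 12910 / 145 = 89.0345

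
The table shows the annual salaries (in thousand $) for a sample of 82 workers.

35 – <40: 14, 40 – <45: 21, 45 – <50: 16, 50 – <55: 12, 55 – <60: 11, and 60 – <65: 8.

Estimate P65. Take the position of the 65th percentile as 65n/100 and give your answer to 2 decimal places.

50.96

Cumulative frequencies: 14, 35, 51, 63, 74, 82
n = 82; position = 65n/100 = 53.3.
This falls in the class 50 – <55: L = 50, F = 51, f = 12, h = 5.
65th percentile ≈ 50 + ((53.3 − 51) / 12) × 5 = 50.9583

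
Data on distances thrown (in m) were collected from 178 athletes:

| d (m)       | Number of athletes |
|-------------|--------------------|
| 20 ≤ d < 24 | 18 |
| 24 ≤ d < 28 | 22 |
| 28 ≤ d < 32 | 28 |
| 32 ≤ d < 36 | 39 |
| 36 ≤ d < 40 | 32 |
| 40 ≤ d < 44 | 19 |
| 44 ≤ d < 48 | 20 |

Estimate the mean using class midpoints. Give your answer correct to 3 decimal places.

Midpoints: 22, 26, 30, 34, 38, 42, 46
Σfm = 18×22 + 22×26 + 28×30 + 39×34 + 32×38 + 19×42 + 20×46 = 6068
n = Σf = 178
Mean = 6068 / 178 = 34.0899

34.090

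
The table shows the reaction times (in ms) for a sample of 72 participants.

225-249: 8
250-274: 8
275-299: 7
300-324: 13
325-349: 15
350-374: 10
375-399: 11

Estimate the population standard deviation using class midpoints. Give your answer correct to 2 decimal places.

47.40

Midpoints: 237, 262, 287, 312, 337, 362, 387
n = 72, Σfm = 22989, mean = 319.2917
Σfm² = 7501993
Σf(m − x̄)² = Σfm² − (Σfm)²/n = 7501993 − 22989²/72 = 161796.8750
Population variance = 161796.8750 / 72 = 2247.1788
Standard deviation = √2247.1788 = 47.4044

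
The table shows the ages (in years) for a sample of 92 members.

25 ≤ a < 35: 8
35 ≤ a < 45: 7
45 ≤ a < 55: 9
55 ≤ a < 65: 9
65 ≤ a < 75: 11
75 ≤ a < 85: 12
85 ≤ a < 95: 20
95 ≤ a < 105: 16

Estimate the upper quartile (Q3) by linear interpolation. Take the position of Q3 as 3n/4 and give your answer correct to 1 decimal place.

Cumulative frequencies: 8, 15, 24, 33, 44, 56, 76, 92
n = 92; position = 3n/4 = 69.
This falls in the class 85 ≤ a < 95: L = 85, F = 56, f = 20, h = 10.
Upper quartile ≈ 85 + ((69 − 56) / 20) × 10 = 91.5000

91.5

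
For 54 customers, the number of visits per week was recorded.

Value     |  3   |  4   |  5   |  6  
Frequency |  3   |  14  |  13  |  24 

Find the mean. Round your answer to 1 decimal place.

5.1

Values: 3, 4, 5, 6
Σfx = 3×3 + 14×4 + 13×5 + 24×6 = 274
n = Σf = 54
Mean = 274 / 54 = 5.0741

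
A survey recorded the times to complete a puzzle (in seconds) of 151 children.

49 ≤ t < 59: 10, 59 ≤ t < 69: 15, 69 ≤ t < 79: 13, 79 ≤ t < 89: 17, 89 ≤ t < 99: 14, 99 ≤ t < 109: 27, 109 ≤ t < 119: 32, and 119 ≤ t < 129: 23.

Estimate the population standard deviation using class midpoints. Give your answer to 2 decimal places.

21.82

Midpoints: 54, 64, 74, 84, 94, 104, 114, 124
n = 151, Σfm = 14514, mean = 96.1192
Σfm² = 1466996
Σf(m − x̄)² = Σfm² − (Σfm)²/n = 1466996 − 14514²/151 = 71921.8543
Population variance = 71921.8543 / 151 = 476.3037
Standard deviation = √476.3037 = 21.8244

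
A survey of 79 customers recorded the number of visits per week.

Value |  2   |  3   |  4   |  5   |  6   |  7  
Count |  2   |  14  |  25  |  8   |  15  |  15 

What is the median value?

Cumulative frequencies: 2, 16, 41, 49, 64, 79
n = 79, so the median is the value in position (n+1)/2 = 40.
Position 40 falls at value 4.

4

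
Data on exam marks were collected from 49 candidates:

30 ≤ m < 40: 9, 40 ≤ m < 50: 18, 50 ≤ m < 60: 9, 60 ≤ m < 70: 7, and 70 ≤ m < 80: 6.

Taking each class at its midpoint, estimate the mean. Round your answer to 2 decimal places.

51.53

Midpoints: 35, 45, 55, 65, 75
Σfm = 9×35 + 18×45 + 9×55 + 7×65 + 6×75 = 2525
n = Σf = 49
Mean = 2525 / 49 = 51.5306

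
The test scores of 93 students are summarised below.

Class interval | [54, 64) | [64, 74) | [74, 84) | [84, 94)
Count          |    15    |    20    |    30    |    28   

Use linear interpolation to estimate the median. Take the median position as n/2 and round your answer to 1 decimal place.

Cumulative frequencies: 15, 35, 65, 93
n = 93; position = n/2 = 46.5.
This falls in the class [74, 84): L = 74, F = 35, f = 30, h = 10.
Median ≈ 74 + ((46.5 − 35) / 30) × 10 = 77.8333

77.8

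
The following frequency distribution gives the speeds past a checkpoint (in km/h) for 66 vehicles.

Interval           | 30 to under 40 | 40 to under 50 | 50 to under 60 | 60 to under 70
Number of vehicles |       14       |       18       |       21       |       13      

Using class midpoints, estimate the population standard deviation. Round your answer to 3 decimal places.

Midpoints: 35, 45, 55, 65
n = 66, Σfm = 3300, mean = 50.0000
Σfm² = 172050
Σf(m − x̄)² = Σfm² − (Σfm)²/n = 172050 − 3300²/66 = 7050.0000
Population variance = 7050.0000 / 66 = 106.8182
Standard deviation = √106.8182 = 10.3353

10.335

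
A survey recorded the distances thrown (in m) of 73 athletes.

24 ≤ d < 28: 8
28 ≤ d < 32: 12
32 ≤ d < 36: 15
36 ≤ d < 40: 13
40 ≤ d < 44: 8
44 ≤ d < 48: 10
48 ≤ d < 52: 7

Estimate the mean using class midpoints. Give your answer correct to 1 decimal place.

37.2

Midpoints: 26, 30, 34, 38, 42, 46, 50
Σfm = 8×26 + 12×30 + 15×34 + 13×38 + 8×42 + 10×46 + 7×50 = 2718
n = Σf = 73
Mean = 2718 / 73 = 37.2329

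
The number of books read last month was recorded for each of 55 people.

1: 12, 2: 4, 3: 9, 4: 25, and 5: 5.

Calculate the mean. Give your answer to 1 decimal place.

Values: 1, 2, 3, 4, 5
Σfx = 12×1 + 4×2 + 9×3 + 25×4 + 5×5 = 172
n = Σf = 55
Mean = 172 / 55 = 3.1273

3.1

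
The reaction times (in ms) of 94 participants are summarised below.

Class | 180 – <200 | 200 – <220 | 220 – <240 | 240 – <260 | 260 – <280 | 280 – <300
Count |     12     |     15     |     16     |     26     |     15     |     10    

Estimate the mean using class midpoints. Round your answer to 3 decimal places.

Midpoints: 190, 210, 230, 250, 270, 290
Σfm = 12×190 + 15×210 + 16×230 + 26×250 + 15×270 + 10×290 = 22560
n = Σf = 94
Mean = 22560 / 94 = 240.0000

240.000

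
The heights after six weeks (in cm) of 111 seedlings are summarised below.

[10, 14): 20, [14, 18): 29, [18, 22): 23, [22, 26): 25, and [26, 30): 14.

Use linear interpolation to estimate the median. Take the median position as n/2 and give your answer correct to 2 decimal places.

Cumulative frequencies: 20, 49, 72, 97, 111
n = 111; position = n/2 = 55.5.
This falls in the class [18, 22): L = 18, F = 49, f = 23, h = 4.
Median ≈ 18 + ((55.5 − 49) / 23) × 4 = 19.1304

19.13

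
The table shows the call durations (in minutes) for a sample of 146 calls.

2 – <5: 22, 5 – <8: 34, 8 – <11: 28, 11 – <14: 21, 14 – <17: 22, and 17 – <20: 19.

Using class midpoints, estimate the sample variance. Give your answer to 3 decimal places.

Midpoints: 3.5, 6.5, 9.5, 12.5, 15.5, 18.5
n = 146, Σfm = 1519, mean = 10.4041
Σfm² = 19302.5
Σf(m − x̄)² = Σfm² − (Σfm)²/n = 19302.5 − 1519²/146 = 3498.6575
Sample variance = 3498.6575 / 145 = 24.1287

24.129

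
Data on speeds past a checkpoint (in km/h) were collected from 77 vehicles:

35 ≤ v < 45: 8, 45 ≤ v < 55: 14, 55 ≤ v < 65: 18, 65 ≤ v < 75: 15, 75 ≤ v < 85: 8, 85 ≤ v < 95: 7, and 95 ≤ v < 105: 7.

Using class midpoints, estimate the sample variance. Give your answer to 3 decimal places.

309.911

Midpoints: 40, 50, 60, 70, 80, 90, 100
n = 77, Σfm = 5120, mean = 66.4935
Σfm² = 364000
Σf(m − x̄)² = Σfm² − (Σfm)²/n = 364000 − 5120²/77 = 23553.2468
Sample variance = 23553.2468 / 76 = 309.9111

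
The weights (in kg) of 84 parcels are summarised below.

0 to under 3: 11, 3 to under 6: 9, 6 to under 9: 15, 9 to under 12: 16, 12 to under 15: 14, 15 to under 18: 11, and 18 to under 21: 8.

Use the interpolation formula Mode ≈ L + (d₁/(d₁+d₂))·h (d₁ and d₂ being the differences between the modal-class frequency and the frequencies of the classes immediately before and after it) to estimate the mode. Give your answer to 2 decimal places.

10.00

Modal class: 9 to under 12 (highest frequency 16).
d₁ = 16 − 15 = 1, d₂ = 16 − 14 = 2
Mode ≈ 9 + (1/(1+2)) × 3 = 9 + 1.0000 = 10.0000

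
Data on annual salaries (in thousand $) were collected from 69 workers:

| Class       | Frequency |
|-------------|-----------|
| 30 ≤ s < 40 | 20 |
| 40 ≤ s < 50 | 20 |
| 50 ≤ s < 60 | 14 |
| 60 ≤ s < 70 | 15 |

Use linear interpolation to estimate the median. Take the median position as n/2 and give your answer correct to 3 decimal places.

47.250

Cumulative frequencies: 20, 40, 54, 69
n = 69; position = n/2 = 34.5.
This falls in the class 40 ≤ s < 50: L = 40, F = 20, f = 20, h = 10.
Median ≈ 40 + ((34.5 − 20) / 20) × 10 = 47.2500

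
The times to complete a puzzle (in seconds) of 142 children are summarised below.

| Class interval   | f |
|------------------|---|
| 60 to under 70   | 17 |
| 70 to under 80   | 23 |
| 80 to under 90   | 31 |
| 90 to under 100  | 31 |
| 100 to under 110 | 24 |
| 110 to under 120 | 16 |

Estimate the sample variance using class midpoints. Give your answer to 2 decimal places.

Midpoints: 65, 75, 85, 95, 105, 115
n = 142, Σfm = 12770, mean = 89.9296
Σfm² = 1181150
Σf(m − x̄)² = Σfm² − (Σfm)²/n = 1181150 − 12770²/142 = 32749.2958
Sample variance = 32749.2958 / 141 = 232.2645

232.26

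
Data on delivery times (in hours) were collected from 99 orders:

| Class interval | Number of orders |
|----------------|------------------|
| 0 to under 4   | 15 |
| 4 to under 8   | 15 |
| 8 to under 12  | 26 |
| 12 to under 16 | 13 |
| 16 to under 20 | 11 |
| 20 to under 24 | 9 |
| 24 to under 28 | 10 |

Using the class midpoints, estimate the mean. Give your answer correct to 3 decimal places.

12.303

Midpoints: 2, 6, 10, 14, 18, 22, 26
Σfm = 15×2 + 15×6 + 26×10 + 13×14 + 11×18 + 9×22 + 10×26 = 1218
n = Σf = 99
Mean = 1218 / 99 = 12.3030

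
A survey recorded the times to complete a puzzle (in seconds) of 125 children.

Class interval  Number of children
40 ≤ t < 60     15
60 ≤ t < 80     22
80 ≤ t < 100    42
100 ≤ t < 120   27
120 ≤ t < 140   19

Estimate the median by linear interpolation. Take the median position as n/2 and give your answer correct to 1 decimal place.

Cumulative frequencies: 15, 37, 79, 106, 125
n = 125; position = n/2 = 62.5.
This falls in the class 80 ≤ t < 100: L = 80, F = 37, f = 42, h = 20.
Median ≈ 80 + ((62.5 − 37) / 42) × 20 = 92.1429

92.1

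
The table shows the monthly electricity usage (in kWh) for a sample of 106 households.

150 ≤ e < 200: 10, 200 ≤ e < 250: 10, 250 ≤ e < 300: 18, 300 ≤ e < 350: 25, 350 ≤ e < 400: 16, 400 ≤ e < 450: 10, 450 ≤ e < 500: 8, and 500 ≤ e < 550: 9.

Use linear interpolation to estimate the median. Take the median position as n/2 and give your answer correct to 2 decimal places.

Cumulative frequencies: 10, 20, 38, 63, 79, 89, 97, 106
n = 106; position = n/2 = 53.
This falls in the class 300 ≤ e < 350: L = 300, F = 38, f = 25, h = 50.
Median ≈ 300 + ((53 − 38) / 25) × 50 = 330.0000

330.00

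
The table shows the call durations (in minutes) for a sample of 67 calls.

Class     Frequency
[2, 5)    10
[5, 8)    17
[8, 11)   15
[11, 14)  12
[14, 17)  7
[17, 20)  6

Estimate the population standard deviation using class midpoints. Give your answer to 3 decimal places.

4.493

Midpoints: 3.5, 6.5, 9.5, 12.5, 15.5, 18.5
n = 67, Σfm = 657.5, mean = 9.8134
Σfm² = 7804.75
Σf(m − x̄)² = Σfm² − (Σfm)²/n = 7804.75 − 657.5²/67 = 1352.4179
Population variance = 1352.4179 / 67 = 20.1853
Standard deviation = √20.1853 = 4.4928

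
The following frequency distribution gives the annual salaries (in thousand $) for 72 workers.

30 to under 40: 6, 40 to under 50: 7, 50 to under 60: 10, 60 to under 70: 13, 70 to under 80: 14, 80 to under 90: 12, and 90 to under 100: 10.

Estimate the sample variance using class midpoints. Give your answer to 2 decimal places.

Midpoints: 35, 45, 55, 65, 75, 85, 95
n = 72, Σfm = 4940, mean = 68.6111
Σfm² = 362400
Σf(m − x̄)² = Σfm² − (Σfm)²/n = 362400 − 4940²/72 = 23461.1111
Sample variance = 23461.1111 / 71 = 330.4382

330.44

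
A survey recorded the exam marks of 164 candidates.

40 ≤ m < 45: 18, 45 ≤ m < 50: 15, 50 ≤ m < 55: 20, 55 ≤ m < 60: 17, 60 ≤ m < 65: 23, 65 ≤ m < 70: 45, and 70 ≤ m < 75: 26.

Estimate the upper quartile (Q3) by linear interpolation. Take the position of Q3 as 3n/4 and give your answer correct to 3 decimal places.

Cumulative frequencies: 18, 33, 53, 70, 93, 138, 164
n = 164; position = 3n/4 = 123.
This falls in the class 65 ≤ m < 70: L = 65, F = 93, f = 45, h = 5.
Upper quartile ≈ 65 + ((123 − 93) / 45) × 5 = 68.3333

68.333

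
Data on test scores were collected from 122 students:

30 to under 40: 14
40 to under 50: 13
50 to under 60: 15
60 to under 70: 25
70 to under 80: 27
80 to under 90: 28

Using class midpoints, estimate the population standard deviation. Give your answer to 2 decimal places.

Midpoints: 35, 45, 55, 65, 75, 85
n = 122, Σfm = 7930, mean = 65.0000
Σfm² = 548650
Σf(m − x̄)² = Σfm² − (Σfm)²/n = 548650 − 7930²/122 = 33200.0000
Population variance = 33200.0000 / 122 = 272.1311
Standard deviation = √272.1311 = 16.4964

16.50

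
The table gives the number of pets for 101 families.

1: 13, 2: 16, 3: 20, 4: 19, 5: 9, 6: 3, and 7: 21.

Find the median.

4

Cumulative frequencies: 13, 29, 49, 68, 77, 80, 101
n = 101, so the median is the value in position (n+1)/2 = 51.
Position 51 falls at value 4.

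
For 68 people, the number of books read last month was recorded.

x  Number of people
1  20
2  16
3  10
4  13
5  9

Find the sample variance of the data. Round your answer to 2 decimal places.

2.03

Values: 1, 2, 3, 4, 5
n = 68, Σfx = 179, mean = 2.6324
Σfx² = 607
Σf(x − x̄)² = Σfx² − (Σfx)²/n = 607 − 179²/68 = 135.8088
Sample variance = 135.8088 / 67 = 2.0270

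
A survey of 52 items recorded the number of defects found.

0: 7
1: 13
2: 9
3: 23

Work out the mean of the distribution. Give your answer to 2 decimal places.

Values: 0, 1, 2, 3
Σfx = 7×0 + 13×1 + 9×2 + 23×3 = 100
n = Σf = 52
Mean = 100 / 52 = 1.9231

1.92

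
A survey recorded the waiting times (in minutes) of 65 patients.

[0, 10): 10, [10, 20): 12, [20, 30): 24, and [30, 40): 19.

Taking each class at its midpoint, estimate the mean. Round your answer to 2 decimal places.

23.00

Midpoints: 5, 15, 25, 35
Σfm = 10×5 + 12×15 + 24×25 + 19×35 = 1495
n = Σf = 65
Mean = 1495 / 65 = 23.0000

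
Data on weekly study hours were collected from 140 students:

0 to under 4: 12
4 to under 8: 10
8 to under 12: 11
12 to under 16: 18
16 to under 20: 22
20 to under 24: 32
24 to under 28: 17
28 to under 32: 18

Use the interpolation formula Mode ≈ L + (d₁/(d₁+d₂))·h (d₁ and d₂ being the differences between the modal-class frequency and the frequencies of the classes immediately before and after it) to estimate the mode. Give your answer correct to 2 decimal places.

Modal class: 20 to under 24 (highest frequency 32).
d₁ = 32 − 22 = 10, d₂ = 32 − 17 = 15
Mode ≈ 20 + (10/(10+15)) × 4 = 20 + 1.6000 = 21.6000

21.60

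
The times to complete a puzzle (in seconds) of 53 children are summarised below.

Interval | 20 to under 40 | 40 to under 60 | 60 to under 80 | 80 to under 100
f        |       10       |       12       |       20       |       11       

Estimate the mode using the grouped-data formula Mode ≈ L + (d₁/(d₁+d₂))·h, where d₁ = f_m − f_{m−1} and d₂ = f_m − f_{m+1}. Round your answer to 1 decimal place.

Modal class: 60 to under 80 (highest frequency 20).
d₁ = 20 − 12 = 8, d₂ = 20 − 11 = 9
Mode ≈ 60 + (8/(8+9)) × 20 = 60 + 9.4118 = 69.4118

69.4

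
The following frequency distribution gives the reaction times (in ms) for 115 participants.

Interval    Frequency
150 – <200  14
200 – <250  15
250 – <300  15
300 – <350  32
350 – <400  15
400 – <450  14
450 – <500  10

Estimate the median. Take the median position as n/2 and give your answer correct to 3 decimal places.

Cumulative frequencies: 14, 29, 44, 76, 91, 105, 115
n = 115; position = n/2 = 57.5.
This falls in the class 300 – <350: L = 300, F = 44, f = 32, h = 50.
Median ≈ 300 + ((57.5 − 44) / 32) × 50 = 321.0938

321.094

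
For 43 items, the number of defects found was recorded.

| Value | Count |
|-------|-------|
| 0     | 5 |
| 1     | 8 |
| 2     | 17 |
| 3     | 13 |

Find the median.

2

Cumulative frequencies: 5, 13, 30, 43
n = 43, so the median is the value in position (n+1)/2 = 22.
Position 22 falls at value 2.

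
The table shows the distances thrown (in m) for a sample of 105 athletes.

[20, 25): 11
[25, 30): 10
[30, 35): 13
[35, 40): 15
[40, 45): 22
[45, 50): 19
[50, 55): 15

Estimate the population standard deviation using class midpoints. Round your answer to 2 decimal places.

Midpoints: 22.5, 27.5, 32.5, 37.5, 42.5, 47.5, 52.5
n = 105, Σfm = 4132.5, mean = 39.3571
Σfm² = 171906.25
Σf(m − x̄)² = Σfm² − (Σfm)²/n = 171906.25 − 4132.5²/105 = 9262.8571
Population variance = 9262.8571 / 105 = 88.2177
Standard deviation = √88.2177 = 9.3924

9.39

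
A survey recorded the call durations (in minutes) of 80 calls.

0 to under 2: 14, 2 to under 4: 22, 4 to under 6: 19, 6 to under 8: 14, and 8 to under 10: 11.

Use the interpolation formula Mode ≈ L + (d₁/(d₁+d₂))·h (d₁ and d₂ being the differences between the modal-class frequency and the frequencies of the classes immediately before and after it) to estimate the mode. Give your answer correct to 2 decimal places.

Modal class: 2 to under 4 (highest frequency 22).
d₁ = 22 − 14 = 8, d₂ = 22 − 19 = 3
Mode ≈ 2 + (8/(8+3)) × 2 = 2 + 1.4545 = 3.4545

3.45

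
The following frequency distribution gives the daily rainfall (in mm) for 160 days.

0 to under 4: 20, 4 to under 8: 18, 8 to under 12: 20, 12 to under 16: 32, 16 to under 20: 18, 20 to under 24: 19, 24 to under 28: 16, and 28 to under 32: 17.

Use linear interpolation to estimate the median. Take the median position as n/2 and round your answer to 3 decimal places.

Cumulative frequencies: 20, 38, 58, 90, 108, 127, 143, 160
n = 160; position = n/2 = 80.
This falls in the class 12 to under 16: L = 12, F = 58, f = 32, h = 4.
Median ≈ 12 + ((80 − 58) / 32) × 4 = 14.7500

14.750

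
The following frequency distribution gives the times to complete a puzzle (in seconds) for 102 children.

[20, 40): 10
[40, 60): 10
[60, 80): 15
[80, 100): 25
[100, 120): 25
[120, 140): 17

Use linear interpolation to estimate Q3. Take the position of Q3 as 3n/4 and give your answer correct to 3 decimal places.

Cumulative frequencies: 10, 20, 35, 60, 85, 102
n = 102; position = 3n/4 = 76.5.
This falls in the class [100, 120): L = 100, F = 60, f = 25, h = 20.
Upper quartile ≈ 100 + ((76.5 − 60) / 25) × 20 = 113.2000

113.200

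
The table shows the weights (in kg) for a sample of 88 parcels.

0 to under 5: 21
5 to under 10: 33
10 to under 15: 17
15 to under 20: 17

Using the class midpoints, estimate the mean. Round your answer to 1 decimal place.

9.2

Midpoints: 2.5, 7.5, 12.5, 17.5
Σfm = 21×2.5 + 33×7.5 + 17×12.5 + 17×17.5 = 810
n = Σf = 88
Mean = 810 / 88 = 9.2045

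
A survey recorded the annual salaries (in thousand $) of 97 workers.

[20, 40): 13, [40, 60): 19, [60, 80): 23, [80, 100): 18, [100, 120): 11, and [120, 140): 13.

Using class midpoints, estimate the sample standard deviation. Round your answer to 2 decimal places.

31.50

Midpoints: 30, 50, 70, 90, 110, 130
n = 97, Σfm = 7470, mean = 77.0103
Σfm² = 670500
Σf(m − x̄)² = Σfm² − (Σfm)²/n = 670500 − 7470²/97 = 95232.9897
Sample variance = 95232.9897 / 96 = 992.0103
Standard deviation = √992.0103 = 31.4962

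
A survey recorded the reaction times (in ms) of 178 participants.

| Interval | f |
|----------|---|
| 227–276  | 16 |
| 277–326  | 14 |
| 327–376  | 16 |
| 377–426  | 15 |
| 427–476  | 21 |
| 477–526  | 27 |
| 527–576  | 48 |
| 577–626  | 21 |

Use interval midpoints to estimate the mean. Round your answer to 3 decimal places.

Midpoints: 251.5, 301.5, 351.5, 401.5, 451.5, 501.5, 551.5, 601.5
Σfm = 16×251.5 + 14×301.5 + 16×351.5 + 15×401.5 + 21×451.5 + 27×501.5 + 48×551.5 + 21×601.5 = 82017
n = Σf = 178
Mean = 82017 / 178 = 460.7697

460.770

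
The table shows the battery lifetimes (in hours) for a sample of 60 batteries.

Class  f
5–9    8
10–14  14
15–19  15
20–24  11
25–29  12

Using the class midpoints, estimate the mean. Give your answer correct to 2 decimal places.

17.42

Midpoints: 7, 12, 17, 22, 27
Σfm = 8×7 + 14×12 + 15×17 + 11×22 + 12×27 = 1045
n = Σf = 60
Mean = 1045 / 60 = 17.4167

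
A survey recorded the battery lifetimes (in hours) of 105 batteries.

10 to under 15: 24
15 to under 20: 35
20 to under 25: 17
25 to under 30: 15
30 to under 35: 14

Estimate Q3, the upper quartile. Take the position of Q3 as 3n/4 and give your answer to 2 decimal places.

Cumulative frequencies: 24, 59, 76, 91, 105
n = 105; position = 3n/4 = 78.75.
This falls in the class 25 to under 30: L = 25, F = 76, f = 15, h = 5.
Upper quartile ≈ 25 + ((78.75 − 76) / 15) × 5 = 25.9167

25.92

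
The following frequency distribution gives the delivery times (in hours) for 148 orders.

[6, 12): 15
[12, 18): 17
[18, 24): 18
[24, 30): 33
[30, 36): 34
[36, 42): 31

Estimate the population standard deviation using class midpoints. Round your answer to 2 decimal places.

9.60

Midpoints: 9, 15, 21, 27, 33, 39
n = 148, Σfm = 3990, mean = 26.9595
Σfm² = 121212
Σf(m − x̄)² = Σfm² − (Σfm)²/n = 121212 − 3990²/148 = 13643.7568
Population variance = 13643.7568 / 148 = 92.1875
Standard deviation = √92.1875 = 9.6014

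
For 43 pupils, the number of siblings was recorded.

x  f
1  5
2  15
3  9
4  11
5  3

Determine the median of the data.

Cumulative frequencies: 5, 20, 29, 40, 43
n = 43, so the median is the value in position (n+1)/2 = 22.
Position 22 falls at value 3.

3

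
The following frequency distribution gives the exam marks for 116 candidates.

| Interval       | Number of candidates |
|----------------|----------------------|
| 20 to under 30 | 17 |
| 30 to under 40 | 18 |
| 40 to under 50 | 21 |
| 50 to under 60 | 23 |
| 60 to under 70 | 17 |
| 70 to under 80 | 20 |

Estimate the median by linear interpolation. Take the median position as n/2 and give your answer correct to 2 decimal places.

50.87

Cumulative frequencies: 17, 35, 56, 79, 96, 116
n = 116; position = n/2 = 58.
This falls in the class 50 to under 60: L = 50, F = 56, f = 23, h = 10.
Median ≈ 50 + ((58 − 56) / 23) × 10 = 50.8696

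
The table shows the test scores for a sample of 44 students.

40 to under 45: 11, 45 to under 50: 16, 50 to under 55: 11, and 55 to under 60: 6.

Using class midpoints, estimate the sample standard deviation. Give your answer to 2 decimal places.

4.98

Midpoints: 42.5, 47.5, 52.5, 57.5
n = 44, Σfm = 2150, mean = 48.8636
Σfm² = 106125
Σf(m − x̄)² = Σfm² − (Σfm)²/n = 106125 − 2150²/44 = 1068.1818
Sample variance = 1068.1818 / 43 = 24.8414
Standard deviation = √24.8414 = 4.9841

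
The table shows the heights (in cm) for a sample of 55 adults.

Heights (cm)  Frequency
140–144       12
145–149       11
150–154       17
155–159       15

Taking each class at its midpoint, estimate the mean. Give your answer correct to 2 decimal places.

150.18

Midpoints: 142, 147, 152, 157
Σfm = 12×142 + 11×147 + 17×152 + 15×157 = 8260
n = Σf = 55
Mean = 8260 / 55 = 150.1818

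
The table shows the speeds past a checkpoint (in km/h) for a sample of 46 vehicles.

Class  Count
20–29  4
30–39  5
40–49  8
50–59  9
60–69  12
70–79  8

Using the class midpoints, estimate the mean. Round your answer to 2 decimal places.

54.07

Midpoints: 24.5, 34.5, 44.5, 54.5, 64.5, 74.5
Σfm = 4×24.5 + 5×34.5 + 8×44.5 + 9×54.5 + 12×64.5 + 8×74.5 = 2487
n = Σf = 46
Mean = 2487 / 46 = 54.0652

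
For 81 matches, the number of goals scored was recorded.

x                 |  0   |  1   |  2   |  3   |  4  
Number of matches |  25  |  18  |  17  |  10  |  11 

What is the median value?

Cumulative frequencies: 25, 43, 60, 70, 81
n = 81, so the median is the value in position (n+1)/2 = 41.
Position 41 falls at value 1.

1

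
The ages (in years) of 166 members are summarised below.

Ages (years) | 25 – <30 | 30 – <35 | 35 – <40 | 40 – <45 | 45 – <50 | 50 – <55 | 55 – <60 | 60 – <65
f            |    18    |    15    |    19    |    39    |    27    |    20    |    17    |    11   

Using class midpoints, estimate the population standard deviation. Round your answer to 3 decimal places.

Midpoints: 27.5, 32.5, 37.5, 42.5, 47.5, 52.5, 57.5, 62.5
n = 166, Σfm = 7350, mean = 44.2771
Σfm² = 341837.5
Σf(m − x̄)² = Σfm² − (Σfm)²/n = 341837.5 − 7350²/166 = 16400.7530
Population variance = 16400.7530 / 166 = 98.7997
Standard deviation = √98.7997 = 9.9398

9.940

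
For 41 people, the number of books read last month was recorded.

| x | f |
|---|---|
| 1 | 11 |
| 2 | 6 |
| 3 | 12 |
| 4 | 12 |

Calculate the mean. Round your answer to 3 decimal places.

2.610

Values: 1, 2, 3, 4
Σfx = 11×1 + 6×2 + 12×3 + 12×4 = 107
n = Σf = 41
Mean = 107 / 41 = 2.6098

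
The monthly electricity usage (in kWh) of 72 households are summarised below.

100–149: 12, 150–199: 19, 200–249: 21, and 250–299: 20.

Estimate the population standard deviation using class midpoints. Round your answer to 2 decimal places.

Midpoints: 124.5, 174.5, 224.5, 274.5
n = 72, Σfm = 15014, mean = 208.5278
Σfm² = 3329968
Σf(m − x̄)² = Σfm² − (Σfm)²/n = 3329968 − 15014²/72 = 199131.9444
Population variance = 199131.9444 / 72 = 2765.7215
Standard deviation = √2765.7215 = 52.5901

52.59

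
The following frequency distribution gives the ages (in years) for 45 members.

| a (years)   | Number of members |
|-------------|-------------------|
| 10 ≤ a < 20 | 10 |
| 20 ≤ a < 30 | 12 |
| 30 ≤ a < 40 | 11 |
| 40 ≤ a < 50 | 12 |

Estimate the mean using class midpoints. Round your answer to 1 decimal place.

30.6

Midpoints: 15, 25, 35, 45
Σfm = 10×15 + 12×25 + 11×35 + 12×45 = 1375
n = Σf = 45
Mean = 1375 / 45 = 30.5556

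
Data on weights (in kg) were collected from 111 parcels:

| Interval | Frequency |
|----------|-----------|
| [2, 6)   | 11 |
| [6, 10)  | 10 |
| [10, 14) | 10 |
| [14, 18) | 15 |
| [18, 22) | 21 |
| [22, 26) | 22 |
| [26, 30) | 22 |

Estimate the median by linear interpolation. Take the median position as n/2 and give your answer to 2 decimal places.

Cumulative frequencies: 11, 21, 31, 46, 67, 89, 111
n = 111; position = n/2 = 55.5.
This falls in the class [18, 22): L = 18, F = 46, f = 21, h = 4.
Median ≈ 18 + ((55.5 − 46) / 21) × 4 = 19.8095

19.81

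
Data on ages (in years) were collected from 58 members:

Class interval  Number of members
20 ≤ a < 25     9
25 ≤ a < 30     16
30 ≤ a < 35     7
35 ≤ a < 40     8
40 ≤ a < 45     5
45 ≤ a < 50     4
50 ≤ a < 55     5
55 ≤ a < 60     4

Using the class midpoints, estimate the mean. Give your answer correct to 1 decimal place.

35.6

Midpoints: 22.5, 27.5, 32.5, 37.5, 42.5, 47.5, 52.5, 57.5
Σfm = 9×22.5 + 16×27.5 + 7×32.5 + 8×37.5 + 5×42.5 + 4×47.5 + 5×52.5 + 4×57.5 = 2065
n = Σf = 58
Mean = 2065 / 58 = 35.6034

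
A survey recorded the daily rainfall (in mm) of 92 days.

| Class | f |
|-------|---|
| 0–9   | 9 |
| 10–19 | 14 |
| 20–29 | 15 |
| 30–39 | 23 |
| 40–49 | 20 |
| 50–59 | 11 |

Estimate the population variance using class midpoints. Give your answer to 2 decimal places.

Midpoints: 4.5, 14.5, 24.5, 34.5, 44.5, 54.5
n = 92, Σfm = 2894, mean = 31.4565
Σfm² = 111783
Σf(m − x̄)² = Σfm² − (Σfm)²/n = 111783 − 2894²/92 = 20747.8261
Population variance = 20747.8261 / 92 = 225.5198

225.52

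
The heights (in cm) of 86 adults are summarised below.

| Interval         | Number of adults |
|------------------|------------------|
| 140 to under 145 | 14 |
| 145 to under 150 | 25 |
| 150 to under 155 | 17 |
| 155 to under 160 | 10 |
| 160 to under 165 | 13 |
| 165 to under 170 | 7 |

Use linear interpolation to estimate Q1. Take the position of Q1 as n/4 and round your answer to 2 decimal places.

146.50

Cumulative frequencies: 14, 39, 56, 66, 79, 86
n = 86; position = n/4 = 21.5.
This falls in the class 145 to under 150: L = 145, F = 14, f = 25, h = 5.
Lower quartile ≈ 145 + ((21.5 − 14) / 25) × 5 = 146.5000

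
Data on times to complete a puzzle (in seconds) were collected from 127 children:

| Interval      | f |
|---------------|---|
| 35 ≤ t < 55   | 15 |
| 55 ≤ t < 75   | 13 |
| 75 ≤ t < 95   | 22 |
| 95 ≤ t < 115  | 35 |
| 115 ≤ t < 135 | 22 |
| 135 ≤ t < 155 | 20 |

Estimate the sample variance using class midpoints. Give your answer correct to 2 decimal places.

963.28

Midpoints: 45, 65, 85, 105, 125, 145
n = 127, Σfm = 12715, mean = 100.1181
Σfm² = 1394375
Σf(m − x̄)² = Σfm² − (Σfm)²/n = 1394375 − 12715²/127 = 121373.2283
Sample variance = 121373.2283 / 126 = 963.2796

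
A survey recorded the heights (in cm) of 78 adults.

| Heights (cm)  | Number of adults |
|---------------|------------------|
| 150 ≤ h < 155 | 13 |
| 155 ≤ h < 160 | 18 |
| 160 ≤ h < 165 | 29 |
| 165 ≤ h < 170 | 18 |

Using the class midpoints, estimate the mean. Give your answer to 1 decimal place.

160.8

Midpoints: 152.5, 157.5, 162.5, 167.5
Σfm = 13×152.5 + 18×157.5 + 29×162.5 + 18×167.5 = 12545
n = Σf = 78
Mean = 12545 / 78 = 160.8333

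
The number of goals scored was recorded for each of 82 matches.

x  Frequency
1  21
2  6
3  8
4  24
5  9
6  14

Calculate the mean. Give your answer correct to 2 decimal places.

3.44

Values: 1, 2, 3, 4, 5, 6
Σfx = 21×1 + 6×2 + 8×3 + 24×4 + 9×5 + 14×6 = 282
n = Σf = 82
Mean = 282 / 82 = 3.4390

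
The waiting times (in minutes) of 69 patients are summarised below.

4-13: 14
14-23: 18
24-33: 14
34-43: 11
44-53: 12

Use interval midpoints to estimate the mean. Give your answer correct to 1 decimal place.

Midpoints: 8.5, 18.5, 28.5, 38.5, 48.5
Σfm = 14×8.5 + 18×18.5 + 14×28.5 + 11×38.5 + 12×48.5 = 1856.5
n = Σf = 69
Mean = 1856.5 / 69 = 26.9058

26.9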